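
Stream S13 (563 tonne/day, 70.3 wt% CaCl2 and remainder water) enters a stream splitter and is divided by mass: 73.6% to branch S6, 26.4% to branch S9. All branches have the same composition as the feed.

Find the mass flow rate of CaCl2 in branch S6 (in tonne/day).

Branch S6 total = 0.736×563 = 414.37 tonne/day.
CaCl2 in S6 = 0.703×414.37 = 291.3 tonne/day.

291.3 tonne/day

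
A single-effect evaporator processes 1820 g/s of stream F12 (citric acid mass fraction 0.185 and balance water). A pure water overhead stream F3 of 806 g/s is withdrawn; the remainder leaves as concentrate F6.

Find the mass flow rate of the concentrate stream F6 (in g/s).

1014 g/s

Concentrate = 1820 − 806 = 1014 g/s.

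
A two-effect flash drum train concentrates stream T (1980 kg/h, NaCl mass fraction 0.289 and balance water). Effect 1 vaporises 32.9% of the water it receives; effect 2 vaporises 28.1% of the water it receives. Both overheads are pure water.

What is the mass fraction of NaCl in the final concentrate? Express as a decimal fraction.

water in feed = 1980×0.711 = 1407.8 kg/h.
After stage 1: water left = (1−0.329)×1407.8 = 944.62; stream total = 1516.8 kg/h.
After stage 2: water left = (1−0.281)×944.62 = 679.18; final concentrate = 1251.4 kg/h.
NaCl fraction = 572.22/1251.4 = 0.457.

0.457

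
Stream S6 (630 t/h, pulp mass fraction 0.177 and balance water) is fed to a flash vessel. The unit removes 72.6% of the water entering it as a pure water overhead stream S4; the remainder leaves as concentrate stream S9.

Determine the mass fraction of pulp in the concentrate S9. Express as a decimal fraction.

pulp is not removed: 630×0.177 = 111.51 t/h of pulp enters S9.
water entering = 630×0.823 = 518.49 t/h; overhead removed = 0.726×518.49 = 376.42 t/h.
Concentrate = 630 − 376.42 = 253.58 t/h.
Mass fraction = 111.51/253.58 = 0.440.

0.440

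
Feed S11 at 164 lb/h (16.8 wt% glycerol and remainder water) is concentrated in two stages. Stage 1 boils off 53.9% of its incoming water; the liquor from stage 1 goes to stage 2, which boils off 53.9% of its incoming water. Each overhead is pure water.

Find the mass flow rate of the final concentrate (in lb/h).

water in feed = 164×0.832 = 136.45 lb/h.
After stage 1: water left = (1−0.539)×136.45 = 62.903; stream total = 90.455 lb/h.
After stage 2: water left = (1−0.539)×62.903 = 28.998; final concentrate = 56.55 lb/h.

56.55 lb/h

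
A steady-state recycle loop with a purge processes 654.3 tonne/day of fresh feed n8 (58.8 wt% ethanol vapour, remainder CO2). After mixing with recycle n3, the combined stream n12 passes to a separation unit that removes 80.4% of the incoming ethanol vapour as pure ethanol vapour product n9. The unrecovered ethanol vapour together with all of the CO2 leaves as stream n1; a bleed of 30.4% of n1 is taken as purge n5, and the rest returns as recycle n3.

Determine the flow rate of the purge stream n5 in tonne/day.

CO2 enters only via n8 and leaves only via the purge: 654.3×0.412 = 0.304×(CO2 in n1), and the separation unit passes all CO2, so CO2 in n12 = CO2 in n1 = 886.75 tonne/day.
ethanol vapour in n12: m_A = 654.3×0.588 + (1−0.304)·(1−0.804)·m_A, so m_A = 384.73/0.8636 = 445.5 tonne/day.
n1 = (1−0.804)×445.5 + 886.75 = 974.07 tonne/day.
Purge n5 = 0.304×974.07 = 296.12 tonne/day.

296.1 tonne/day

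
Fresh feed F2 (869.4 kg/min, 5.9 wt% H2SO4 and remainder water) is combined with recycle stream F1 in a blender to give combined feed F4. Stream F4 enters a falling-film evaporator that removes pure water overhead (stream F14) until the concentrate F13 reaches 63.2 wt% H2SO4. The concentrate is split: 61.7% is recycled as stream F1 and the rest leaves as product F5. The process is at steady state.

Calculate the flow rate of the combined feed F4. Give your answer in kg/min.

Overall H2SO4 balance (none leaves overhead): H2SO4 in fresh feed = H2SO4 in product, i.e. 869.4×0.059 = (1−0.617)·F13·0.632.
F13 = 51.295/(0.632×0.383) = 211.91 kg/min.
Recycle F1 = 0.617×211.91 = 130.75 kg/min.
Combined feed F4 = 869.4 + 130.75 = 1000.1 kg/min.

1000 kg/min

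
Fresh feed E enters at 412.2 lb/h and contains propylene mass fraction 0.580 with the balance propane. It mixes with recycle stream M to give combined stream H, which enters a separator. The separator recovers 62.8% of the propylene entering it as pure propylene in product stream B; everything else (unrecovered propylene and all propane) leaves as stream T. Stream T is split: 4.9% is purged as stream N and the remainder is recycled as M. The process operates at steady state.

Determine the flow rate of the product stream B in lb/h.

propylene in H: m_A = 412.2×0.580 + (1−0.049)·(1−0.628)·m_A, so m_A = 239.08/0.6462 = 369.96 lb/h.
Product B = 0.628×369.96 = 232.33 lb/h.

232.3 lb/h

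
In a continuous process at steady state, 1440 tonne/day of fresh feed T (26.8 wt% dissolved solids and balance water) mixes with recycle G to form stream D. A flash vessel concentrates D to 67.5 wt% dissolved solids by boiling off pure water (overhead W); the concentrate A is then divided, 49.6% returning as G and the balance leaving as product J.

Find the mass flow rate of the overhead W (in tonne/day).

Overall dissolved solids balance (none leaves overhead): dissolved solids in fresh feed = dissolved solids in product, i.e. 1440×0.268 = (1−0.496)·A·0.675.
A = 385.92/(0.675×0.504) = 1134.4 tonne/day.
Recycle G = 0.496×1134.4 = 562.66 tonne/day.
Combined feed D = 1440 + 562.66 = 2002.7 tonne/day.
Overhead W = D − A = 2002.7 − 1134.4 = 868.27 tonne/day.

868.3 tonne/day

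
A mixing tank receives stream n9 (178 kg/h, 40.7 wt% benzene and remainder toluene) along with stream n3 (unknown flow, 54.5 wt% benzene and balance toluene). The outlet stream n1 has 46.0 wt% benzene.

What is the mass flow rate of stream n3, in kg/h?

111 kg/h

Let n3 be the unknown flow. Total out = 178 + n3.
benzene balance: 72.446 + 0.545·n3 = 0.460·(178 + n3)
(0.545 − 0.460)·n3 = 0.460×178 − 72.446 = 9.434
n3 = 9.434 / 0.085 = 110.99 kg/h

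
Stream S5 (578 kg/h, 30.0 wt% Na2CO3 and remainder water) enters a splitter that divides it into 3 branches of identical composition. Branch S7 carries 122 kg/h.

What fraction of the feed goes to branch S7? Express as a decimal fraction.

Fraction to S7 = 122/578 = 0.2111.

0.211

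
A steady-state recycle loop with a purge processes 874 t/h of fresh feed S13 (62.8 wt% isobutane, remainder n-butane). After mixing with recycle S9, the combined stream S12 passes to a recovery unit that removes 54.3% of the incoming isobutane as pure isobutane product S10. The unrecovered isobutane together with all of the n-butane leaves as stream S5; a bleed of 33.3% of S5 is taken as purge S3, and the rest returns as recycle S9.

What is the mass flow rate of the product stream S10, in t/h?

428.7 t/h

isobutane in S12: m_A = 874×0.628 + (1−0.333)·(1−0.543)·m_A, so m_A = 548.87/0.6952 = 789.54 t/h.
Product S10 = 0.543×789.54 = 428.72 t/h.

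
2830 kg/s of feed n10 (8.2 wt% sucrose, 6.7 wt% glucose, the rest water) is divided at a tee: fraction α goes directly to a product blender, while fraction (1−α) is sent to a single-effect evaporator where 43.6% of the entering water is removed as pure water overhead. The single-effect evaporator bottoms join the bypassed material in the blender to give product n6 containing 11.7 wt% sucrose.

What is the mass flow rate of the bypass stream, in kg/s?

548.3 kg/s

All 2830×0.082 = 232.06 kg/s of sucrose reaches n6, so n6 = 232.06/0.117 = 1983.4 kg/s and vapour = 846.58 kg/s.
The evaporator receives (1−α)·2830 of feed at 0.851 water and removes 0.436 of that water:
0.436×0.851×(1−α)×2830 = 846.58
(1−α) = 846.58/1050 = 0.8062;  α = 0.1938.
Bypass flow = 0.1938×2830 = 548.33 kg/s.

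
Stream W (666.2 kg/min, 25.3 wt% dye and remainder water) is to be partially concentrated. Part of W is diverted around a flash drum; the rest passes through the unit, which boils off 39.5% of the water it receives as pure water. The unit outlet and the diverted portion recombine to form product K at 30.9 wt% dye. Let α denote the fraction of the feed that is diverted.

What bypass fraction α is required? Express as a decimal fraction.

All 666.2×0.253 = 168.55 kg/min of dye reaches K, so K = 168.55/0.309 = 545.46 kg/min and vapour = 120.74 kg/min.
The evaporator receives (1−α)·666.2 of feed at 0.747 water and removes 0.395 of that water:
0.395×0.747×(1−α)×666.2 = 120.74
(1−α) = 120.74/196.57 = 0.6142;  α = 0.3858.

0.386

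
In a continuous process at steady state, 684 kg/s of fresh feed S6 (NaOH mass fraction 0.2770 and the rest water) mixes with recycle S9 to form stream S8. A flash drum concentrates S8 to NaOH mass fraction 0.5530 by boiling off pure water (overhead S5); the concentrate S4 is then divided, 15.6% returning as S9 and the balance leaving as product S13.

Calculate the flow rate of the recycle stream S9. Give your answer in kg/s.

63.33 kg/s

Overall NaOH balance (none leaves overhead): NaOH in fresh feed = NaOH in product, i.e. 684×0.277 = (1−0.156)·S4·0.553.
S4 = 189.47/(0.553×0.844) = 405.95 kg/s.
Recycle S9 = 0.156×405.95 = 63.328 kg/s.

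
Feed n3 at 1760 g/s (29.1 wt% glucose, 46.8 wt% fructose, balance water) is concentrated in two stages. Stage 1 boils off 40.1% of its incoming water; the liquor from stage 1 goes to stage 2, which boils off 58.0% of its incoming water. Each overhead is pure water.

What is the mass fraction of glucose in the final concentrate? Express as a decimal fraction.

0.3550

water in feed = 1760×0.241 = 424.16 g/s.
After stage 1: water left = (1−0.401)×424.16 = 254.07; stream total = 1589.9 g/s.
After stage 2: water left = (1−0.580)×254.07 = 106.71; final concentrate = 1442.6 g/s.
glucose fraction = 512.16/1442.6 = 0.3550.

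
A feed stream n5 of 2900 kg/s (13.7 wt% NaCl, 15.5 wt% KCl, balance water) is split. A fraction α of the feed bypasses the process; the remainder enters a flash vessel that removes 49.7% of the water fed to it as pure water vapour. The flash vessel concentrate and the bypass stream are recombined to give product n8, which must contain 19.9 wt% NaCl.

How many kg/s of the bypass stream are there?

332.3 kg/s

All 2900×0.137 = 397.3 kg/s of NaCl reaches n8, so n8 = 397.3/0.199 = 1996.5 kg/s and vapour = 903.52 kg/s.
The evaporator receives (1−α)·2900 of feed at 0.708 water and removes 0.497 of that water:
0.497×0.708×(1−α)×2900 = 903.52
(1−α) = 903.52/1020.4 = 0.8854;  α = 0.1146.
Bypass flow = 0.1146×2900 = 332.28 kg/s.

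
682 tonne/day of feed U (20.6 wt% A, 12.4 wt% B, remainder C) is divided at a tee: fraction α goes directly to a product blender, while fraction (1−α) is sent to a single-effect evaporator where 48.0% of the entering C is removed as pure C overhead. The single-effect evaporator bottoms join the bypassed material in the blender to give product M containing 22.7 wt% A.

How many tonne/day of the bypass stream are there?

485.8 tonne/day

All 682×0.206 = 140.49 tonne/day of A reaches M, so M = 140.49/0.227 = 618.91 tonne/day and vapour = 63.093 tonne/day.
The evaporator receives (1−α)·682 of feed at 0.670 C and removes 0.480 of that C:
0.480×0.670×(1−α)×682 = 63.093
(1−α) = 63.093/219.33 = 0.2877;  α = 0.7123.
Bypass flow = 0.7123×682 = 485.82 tonne/day.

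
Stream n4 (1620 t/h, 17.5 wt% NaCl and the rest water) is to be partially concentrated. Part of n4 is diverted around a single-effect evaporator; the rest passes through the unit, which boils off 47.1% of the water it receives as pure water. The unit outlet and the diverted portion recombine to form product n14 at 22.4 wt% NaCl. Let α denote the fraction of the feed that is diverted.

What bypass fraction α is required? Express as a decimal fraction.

All 1620×0.175 = 283.5 t/h of NaCl reaches n14, so n14 = 283.5/0.224 = 1265.6 t/h and vapour = 354.38 t/h.
The evaporator receives (1−α)·1620 of feed at 0.825 water and removes 0.471 of that water:
0.471×0.825×(1−α)×1620 = 354.38
(1−α) = 354.38/629.49 = 0.5630;  α = 0.4370.

0.437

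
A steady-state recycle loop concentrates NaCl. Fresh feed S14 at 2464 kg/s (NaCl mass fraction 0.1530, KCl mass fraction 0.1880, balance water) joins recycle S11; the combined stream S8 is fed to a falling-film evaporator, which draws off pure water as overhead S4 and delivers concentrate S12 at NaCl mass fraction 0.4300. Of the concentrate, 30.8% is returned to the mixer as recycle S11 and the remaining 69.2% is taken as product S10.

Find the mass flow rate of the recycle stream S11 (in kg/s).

390.2 kg/s

Overall NaCl balance (none leaves overhead): NaCl in fresh feed = NaCl in product, i.e. 2464×0.153 = (1−0.308)·S12·0.430.
S12 = 376.99/(0.430×0.692) = 1266.9 kg/s.
Recycle S11 = 0.308×1266.9 = 390.22 kg/s.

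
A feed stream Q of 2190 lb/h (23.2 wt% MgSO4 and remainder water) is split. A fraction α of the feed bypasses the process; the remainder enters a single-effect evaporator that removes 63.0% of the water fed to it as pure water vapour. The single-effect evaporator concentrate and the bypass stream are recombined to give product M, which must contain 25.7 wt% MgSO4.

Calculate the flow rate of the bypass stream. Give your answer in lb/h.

All 2190×0.232 = 508.08 lb/h of MgSO4 reaches M, so M = 508.08/0.257 = 1977 lb/h and vapour = 213.04 lb/h.
The evaporator receives (1−α)·2190 of feed at 0.768 water and removes 0.630 of that water:
0.630×0.768×(1−α)×2190 = 213.04
(1−α) = 213.04/1059.6 = 0.2011;  α = 0.7989.
Bypass flow = 0.7989×2190 = 1749.7 lb/h.

1750 lb/h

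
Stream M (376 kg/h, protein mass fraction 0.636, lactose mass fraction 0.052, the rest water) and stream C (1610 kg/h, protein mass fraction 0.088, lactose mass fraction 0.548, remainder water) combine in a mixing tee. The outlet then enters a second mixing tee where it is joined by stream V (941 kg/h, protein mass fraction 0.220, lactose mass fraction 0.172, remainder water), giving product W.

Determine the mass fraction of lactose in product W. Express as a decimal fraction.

0.363

Overall, product flow = 2927 kg/h.
lactose in = 376×0.052 + 1610×0.548 + 941×0.172 = 1063.7 kg/h.
lactose fraction in W = 0.363.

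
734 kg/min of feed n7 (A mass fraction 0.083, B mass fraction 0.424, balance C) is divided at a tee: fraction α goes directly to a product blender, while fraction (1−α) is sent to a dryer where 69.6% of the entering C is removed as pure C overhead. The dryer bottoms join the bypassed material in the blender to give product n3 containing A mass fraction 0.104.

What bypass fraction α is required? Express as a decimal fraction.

All 734×0.083 = 60.922 kg/min of A reaches n3, so n3 = 60.922/0.104 = 585.79 kg/min and vapour = 148.21 kg/min.
The evaporator receives (1−α)·734 of feed at 0.493 C and removes 0.696 of that C:
0.696×0.493×(1−α)×734 = 148.21
(1−α) = 148.21/251.86 = 0.5885;  α = 0.4115.

0.412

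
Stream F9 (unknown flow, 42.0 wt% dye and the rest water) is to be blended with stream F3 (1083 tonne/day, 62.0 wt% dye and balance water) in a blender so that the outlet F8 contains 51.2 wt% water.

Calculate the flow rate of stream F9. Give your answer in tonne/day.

2102 tonne/day

Let F9 be the unknown flow. Total out = 1083 + F9.
water balance: 411.54 + 0.580·F9 = 0.512·(1083 + F9)
(0.580 − 0.512)·F9 = 0.512×1083 − 411.54 = 142.96
F9 = 142.96 / 0.068 = 2102.3 tonne/day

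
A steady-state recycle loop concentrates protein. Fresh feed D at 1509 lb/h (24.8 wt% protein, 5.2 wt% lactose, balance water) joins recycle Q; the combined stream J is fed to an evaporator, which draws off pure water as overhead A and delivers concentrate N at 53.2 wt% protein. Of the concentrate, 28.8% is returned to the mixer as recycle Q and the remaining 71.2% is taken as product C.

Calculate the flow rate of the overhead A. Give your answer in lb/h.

Overall protein balance (none leaves overhead): protein in fresh feed = protein in product, i.e. 1509×0.248 = (1−0.288)·N·0.532.
N = 374.23/(0.532×0.712) = 987.98 lb/h.
Recycle Q = 0.288×987.98 = 284.54 lb/h.
Combined feed J = 1509 + 284.54 = 1793.5 lb/h.
Overhead A = J − N = 1793.5 − 987.98 = 805.56 lb/h.

805.6 lb/h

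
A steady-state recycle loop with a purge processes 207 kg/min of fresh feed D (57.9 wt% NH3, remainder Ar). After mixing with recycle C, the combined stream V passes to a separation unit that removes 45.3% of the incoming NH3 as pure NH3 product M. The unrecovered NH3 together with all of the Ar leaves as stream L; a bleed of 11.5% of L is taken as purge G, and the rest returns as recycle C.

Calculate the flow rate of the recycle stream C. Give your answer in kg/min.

783.1 kg/min

Ar enters only via D and leaves only via the purge: 207×0.421 = 0.115×(Ar in L), and the separation unit passes all Ar, so Ar in V = Ar in L = 757.8 kg/min.
NH3 in V: m_A = 207×0.579 + (1−0.115)·(1−0.453)·m_A, so m_A = 119.85/0.5159 = 232.32 kg/min.
L = (1−0.453)×232.32 + 757.8 = 884.88 kg/min.
Recycle C = (1−0.115)×884.88 = 783.12 kg/min.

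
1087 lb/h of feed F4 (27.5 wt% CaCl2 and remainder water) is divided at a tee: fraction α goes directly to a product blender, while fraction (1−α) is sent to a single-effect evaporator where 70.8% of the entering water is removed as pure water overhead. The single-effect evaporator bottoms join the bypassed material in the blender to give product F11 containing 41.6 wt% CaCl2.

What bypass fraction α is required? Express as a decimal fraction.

All 1087×0.275 = 298.93 lb/h of CaCl2 reaches F11, so F11 = 298.93/0.416 = 718.57 lb/h and vapour = 368.43 lb/h.
The evaporator receives (1−α)·1087 of feed at 0.725 water and removes 0.708 of that water:
0.708×0.725×(1−α)×1087 = 368.43
(1−α) = 368.43/557.96 = 0.6603;  α = 0.3397.

0.340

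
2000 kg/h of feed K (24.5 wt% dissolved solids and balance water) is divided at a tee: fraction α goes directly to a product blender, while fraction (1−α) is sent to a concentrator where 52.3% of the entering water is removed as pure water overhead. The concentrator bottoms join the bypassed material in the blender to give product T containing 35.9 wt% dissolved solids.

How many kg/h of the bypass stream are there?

All 2000×0.245 = 490 kg/h of dissolved solids reaches T, so T = 490/0.359 = 1364.9 kg/h and vapour = 635.1 kg/h.
The evaporator receives (1−α)·2000 of feed at 0.755 water and removes 0.523 of that water:
0.523×0.755×(1−α)×2000 = 635.1
(1−α) = 635.1/789.73 = 0.8042;  α = 0.1958.
Bypass flow = 0.1958×2000 = 391.61 kg/h.

391.6 kg/h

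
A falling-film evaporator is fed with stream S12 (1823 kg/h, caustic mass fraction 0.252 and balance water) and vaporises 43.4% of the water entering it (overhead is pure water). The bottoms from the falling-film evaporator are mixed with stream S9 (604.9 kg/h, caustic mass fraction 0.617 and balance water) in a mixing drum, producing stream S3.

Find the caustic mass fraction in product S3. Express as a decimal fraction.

Vapour removed = 0.434×0.748×1823 = 591.8 kg/h; concentrate = 1231.2 kg/h.
caustic reaching the mixer = 459.4 (from concentrate) + 604.9×0.617 = 832.62 kg/h.
Product flow = 1231.2 + 604.9 = 1836.1 kg/h; caustic fraction = 0.453.

0.453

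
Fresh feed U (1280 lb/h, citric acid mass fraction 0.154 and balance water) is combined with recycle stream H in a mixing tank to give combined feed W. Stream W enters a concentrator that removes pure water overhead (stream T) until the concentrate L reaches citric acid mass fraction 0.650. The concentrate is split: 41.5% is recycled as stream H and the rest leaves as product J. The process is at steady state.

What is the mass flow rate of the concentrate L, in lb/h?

518.4 lb/h

Overall citric acid balance (none leaves overhead): citric acid in fresh feed = citric acid in product, i.e. 1280×0.154 = (1−0.415)·L·0.650.
L = 197.12/(0.650×0.585) = 518.4 lb/h.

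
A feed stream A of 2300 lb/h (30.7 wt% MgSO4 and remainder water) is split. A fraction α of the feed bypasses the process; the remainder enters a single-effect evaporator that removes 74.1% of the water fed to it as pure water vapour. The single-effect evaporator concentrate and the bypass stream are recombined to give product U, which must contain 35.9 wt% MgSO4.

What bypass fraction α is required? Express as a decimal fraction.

All 2300×0.307 = 706.1 lb/h of MgSO4 reaches U, so U = 706.1/0.359 = 1966.9 lb/h and vapour = 333.15 lb/h.
The evaporator receives (1−α)·2300 of feed at 0.693 water and removes 0.741 of that water:
0.741×0.693×(1−α)×2300 = 333.15
(1−α) = 333.15/1181.1 = 0.2821;  α = 0.7179.

0.718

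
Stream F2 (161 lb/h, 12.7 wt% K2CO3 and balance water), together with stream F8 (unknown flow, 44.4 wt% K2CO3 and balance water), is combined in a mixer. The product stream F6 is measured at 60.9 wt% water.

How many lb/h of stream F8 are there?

802 lb/h

Let F8 be the unknown flow. Total out = 161 + F8.
water balance: 140.55 + 0.556·F8 = 0.609·(161 + F8)
(0.556 − 0.609)·F8 = 0.609×161 − 140.55 = -42.504
F8 = -42.504 / -0.053 = 801.96 lb/h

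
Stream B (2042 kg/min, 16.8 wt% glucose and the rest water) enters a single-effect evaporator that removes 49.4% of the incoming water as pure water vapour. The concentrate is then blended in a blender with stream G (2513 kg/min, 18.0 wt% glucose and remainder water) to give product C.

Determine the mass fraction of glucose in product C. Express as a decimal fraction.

Vapour removed = 0.494×0.832×2042 = 839.28 kg/min; concentrate = 1202.7 kg/min.
glucose reaching the mixer = 343.06 (from concentrate) + 2513×0.180 = 795.4 kg/min.
Product flow = 1202.7 + 2513 = 3715.7 kg/min; glucose fraction = 0.214.

0.214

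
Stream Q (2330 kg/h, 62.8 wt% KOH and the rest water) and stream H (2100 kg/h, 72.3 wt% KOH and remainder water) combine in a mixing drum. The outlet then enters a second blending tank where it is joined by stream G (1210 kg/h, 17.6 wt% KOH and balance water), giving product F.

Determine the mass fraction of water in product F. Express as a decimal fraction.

0.4336

Overall, product flow = 5640 kg/h.
water in = 2330×0.372 + 2100×0.277 + 1210×0.824 = 2445.5 kg/h.
water fraction in F = 0.4336.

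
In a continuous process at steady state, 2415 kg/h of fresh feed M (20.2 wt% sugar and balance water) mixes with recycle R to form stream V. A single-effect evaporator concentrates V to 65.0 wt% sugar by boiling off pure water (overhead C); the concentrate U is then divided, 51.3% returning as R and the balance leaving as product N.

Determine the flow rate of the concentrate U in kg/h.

Overall sugar balance (none leaves overhead): sugar in fresh feed = sugar in product, i.e. 2415×0.202 = (1−0.513)·U·0.650.
U = 487.83/(0.650×0.487) = 1541.1 kg/h.

1541 kg/h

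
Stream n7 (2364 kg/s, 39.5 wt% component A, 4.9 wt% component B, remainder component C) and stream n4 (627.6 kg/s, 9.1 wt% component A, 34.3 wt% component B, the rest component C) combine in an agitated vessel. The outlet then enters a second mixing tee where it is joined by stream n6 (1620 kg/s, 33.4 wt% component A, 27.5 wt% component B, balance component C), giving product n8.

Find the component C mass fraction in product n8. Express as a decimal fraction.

0.4994

Overall, product flow = 4611.6 kg/s.
component C in = 2364×0.556 + 627.6×0.566 + 1620×0.391 = 2303 kg/s.
component C fraction in n8 = 0.4994.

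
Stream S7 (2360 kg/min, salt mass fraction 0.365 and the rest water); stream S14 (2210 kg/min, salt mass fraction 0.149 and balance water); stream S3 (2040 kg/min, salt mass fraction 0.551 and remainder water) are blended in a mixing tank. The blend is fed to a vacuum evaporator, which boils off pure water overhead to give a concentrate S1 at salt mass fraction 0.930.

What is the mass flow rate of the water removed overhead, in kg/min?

4121 kg/min

salt entering = 2360×0.365 + 2210×0.149 + 2040×0.551 = 2314.7 kg/min.
All salt reports to S1, so S1 = 2314.7/0.930 = 2489 kg/min.
Total feed = 6610 kg/min; overhead = 6610 − 2489 = 4121 kg/min.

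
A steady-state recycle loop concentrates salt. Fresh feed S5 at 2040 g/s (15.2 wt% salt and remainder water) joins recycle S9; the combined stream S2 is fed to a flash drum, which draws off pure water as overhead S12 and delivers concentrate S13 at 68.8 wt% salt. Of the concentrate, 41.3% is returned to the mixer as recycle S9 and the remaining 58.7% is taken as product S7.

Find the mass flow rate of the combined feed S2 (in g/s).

2357 g/s

Overall salt balance (none leaves overhead): salt in fresh feed = salt in product, i.e. 2040×0.152 = (1−0.413)·S13·0.688.
S13 = 310.08/(0.688×0.587) = 767.8 g/s.
Recycle S9 = 0.413×767.8 = 317.1 g/s.
Combined feed S2 = 2040 + 317.1 = 2357.1 g/s.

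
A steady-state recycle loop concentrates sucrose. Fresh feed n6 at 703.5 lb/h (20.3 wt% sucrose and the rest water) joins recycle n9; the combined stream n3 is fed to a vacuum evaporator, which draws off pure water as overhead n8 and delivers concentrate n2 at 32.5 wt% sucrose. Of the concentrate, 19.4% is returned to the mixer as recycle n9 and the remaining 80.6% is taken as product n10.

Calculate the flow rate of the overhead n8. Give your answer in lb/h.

264.1 lb/h

Overall sucrose balance (none leaves overhead): sucrose in fresh feed = sucrose in product, i.e. 703.5×0.203 = (1−0.194)·n2·0.325.
n2 = 142.81/(0.325×0.806) = 545.18 lb/h.
Recycle n9 = 0.194×545.18 = 105.77 lb/h.
Combined feed n3 = 703.5 + 105.77 = 809.27 lb/h.
Overhead n8 = n3 − n2 = 809.27 − 545.18 = 264.08 lb/h.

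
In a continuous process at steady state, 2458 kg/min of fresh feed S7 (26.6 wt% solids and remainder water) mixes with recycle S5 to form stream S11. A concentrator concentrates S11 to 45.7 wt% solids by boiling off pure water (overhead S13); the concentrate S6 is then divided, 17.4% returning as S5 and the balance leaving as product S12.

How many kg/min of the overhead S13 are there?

Overall solids balance (none leaves overhead): solids in fresh feed = solids in product, i.e. 2458×0.266 = (1−0.174)·S6·0.457.
S6 = 653.83/(0.457×0.826) = 1732.1 kg/min.
Recycle S5 = 0.174×1732.1 = 301.38 kg/min.
Combined feed S11 = 2458 + 301.38 = 2759.4 kg/min.
Overhead S13 = S11 − S6 = 2759.4 − 1732.1 = 1027.3 kg/min.

1027 kg/min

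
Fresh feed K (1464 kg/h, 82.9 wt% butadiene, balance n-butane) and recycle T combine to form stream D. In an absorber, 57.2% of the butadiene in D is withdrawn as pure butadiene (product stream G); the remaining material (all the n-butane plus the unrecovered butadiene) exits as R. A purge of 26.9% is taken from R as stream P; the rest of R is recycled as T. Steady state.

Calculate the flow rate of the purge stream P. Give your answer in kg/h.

n-butane enters only via K and leaves only via the purge: 1464×0.171 = 0.269×(n-butane in R), and the absorber passes all n-butane, so n-butane in D = n-butane in R = 930.65 kg/h.
butadiene in D: m_A = 1464×0.829 + (1−0.269)·(1−0.572)·m_A, so m_A = 1213.7/0.6871 = 1766.3 kg/h.
R = (1−0.572)×1766.3 + 930.65 = 1686.6 kg/h.
Purge P = 0.269×1686.6 = 453.7 kg/h.

453.7 kg/h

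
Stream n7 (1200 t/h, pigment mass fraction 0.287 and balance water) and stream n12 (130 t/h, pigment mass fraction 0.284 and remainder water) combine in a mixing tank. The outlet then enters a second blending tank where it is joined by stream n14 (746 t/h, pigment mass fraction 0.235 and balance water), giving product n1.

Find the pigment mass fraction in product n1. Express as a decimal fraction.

Overall, product flow = 2076 t/h.
pigment in = 1200×0.287 + 130×0.284 + 746×0.235 = 556.63 t/h.
pigment fraction in n1 = 0.268.

0.268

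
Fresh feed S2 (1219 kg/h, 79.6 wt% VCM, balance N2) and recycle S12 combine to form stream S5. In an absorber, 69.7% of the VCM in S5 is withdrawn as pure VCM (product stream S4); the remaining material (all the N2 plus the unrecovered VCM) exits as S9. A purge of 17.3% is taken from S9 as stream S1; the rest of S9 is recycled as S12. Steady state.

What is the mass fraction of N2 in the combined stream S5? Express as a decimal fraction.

N2 enters only via S2 and leaves only via the purge: 1219×0.204 = 0.173×(N2 in S9), and the absorber passes all N2, so N2 in S5 = N2 in S9 = 1437.4 kg/h.
VCM in S5: m_A = 1219×0.796 + (1−0.173)·(1−0.697)·m_A, so m_A = 970.32/0.7494 = 1294.8 kg/h.
S5 = 1294.8 + 1437.4 = 2732.2 kg/h.
N2 fraction in S5 = 1437.4/2732.2 = 0.526.

0.526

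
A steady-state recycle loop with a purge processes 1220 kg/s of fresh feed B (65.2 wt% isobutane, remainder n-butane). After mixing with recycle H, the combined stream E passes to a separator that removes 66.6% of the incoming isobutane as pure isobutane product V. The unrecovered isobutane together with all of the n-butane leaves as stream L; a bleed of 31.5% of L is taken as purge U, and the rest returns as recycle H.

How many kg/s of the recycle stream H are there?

1159 kg/s

n-butane enters only via B and leaves only via the purge: 1220×0.348 = 0.315×(n-butane in L), and the separator passes all n-butane, so n-butane in E = n-butane in L = 1347.8 kg/s.
isobutane in E: m_A = 1220×0.652 + (1−0.315)·(1−0.666)·m_A, so m_A = 795.44/0.7712 = 1031.4 kg/s.
L = (1−0.666)×1031.4 + 1347.8 = 1692.3 kg/s.
Recycle H = (1−0.315)×1692.3 = 1159.2 kg/s.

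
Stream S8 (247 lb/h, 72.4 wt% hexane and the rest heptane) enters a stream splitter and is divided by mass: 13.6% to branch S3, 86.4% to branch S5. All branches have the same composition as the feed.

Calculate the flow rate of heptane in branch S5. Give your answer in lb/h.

58.9 lb/h

Branch S5 total = 0.864×247 = 213.41 lb/h.
heptane in S5 = 0.276×213.41 = 58.901 lb/h.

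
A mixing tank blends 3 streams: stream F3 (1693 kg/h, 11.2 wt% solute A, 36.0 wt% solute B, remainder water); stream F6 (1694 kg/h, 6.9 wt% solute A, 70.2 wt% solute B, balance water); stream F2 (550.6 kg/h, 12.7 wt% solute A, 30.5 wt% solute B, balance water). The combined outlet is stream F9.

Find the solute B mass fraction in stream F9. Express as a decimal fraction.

0.499

Total flow out = 1693 + 1694 + 550.6 = 3937.6 kg/h.
solute B in = 1693×0.360 + 1694×0.702 + 550.6×0.305 = 1966.6 kg/h.
solute B mass fraction in F9 = 1966.6/3937.6 = 0.499.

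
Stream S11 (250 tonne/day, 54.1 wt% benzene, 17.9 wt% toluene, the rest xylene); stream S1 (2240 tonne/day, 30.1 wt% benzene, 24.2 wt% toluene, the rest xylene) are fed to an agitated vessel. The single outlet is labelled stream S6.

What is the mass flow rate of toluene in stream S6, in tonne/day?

586.8 tonne/day

toluene out = toluene in = 250×0.179 + 2240×0.242 = 586.83 tonne/day.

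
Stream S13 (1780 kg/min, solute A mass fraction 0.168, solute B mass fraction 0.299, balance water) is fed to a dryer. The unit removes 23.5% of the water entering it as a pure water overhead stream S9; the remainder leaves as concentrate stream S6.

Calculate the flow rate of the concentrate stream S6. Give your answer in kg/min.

1557 kg/min

water entering = 1780×0.533 = 948.74 kg/min; overhead removed = 0.235×948.74 = 222.95 kg/min.
Concentrate = 1780 − 222.95 = 1557 kg/min.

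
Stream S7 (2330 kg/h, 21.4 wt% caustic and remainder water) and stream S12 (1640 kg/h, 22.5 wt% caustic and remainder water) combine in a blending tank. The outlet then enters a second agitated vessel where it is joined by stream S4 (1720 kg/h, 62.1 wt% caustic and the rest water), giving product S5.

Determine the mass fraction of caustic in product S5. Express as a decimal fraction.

Overall, product flow = 5690 kg/h.
caustic in = 2330×0.214 + 1640×0.225 + 1720×0.621 = 1935.7 kg/h.
caustic fraction in S5 = 0.340.

0.340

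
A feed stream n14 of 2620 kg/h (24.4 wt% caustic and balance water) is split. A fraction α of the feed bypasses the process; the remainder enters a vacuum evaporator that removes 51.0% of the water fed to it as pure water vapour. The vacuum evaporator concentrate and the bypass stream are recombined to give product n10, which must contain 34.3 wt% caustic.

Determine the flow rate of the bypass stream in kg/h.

658.7 kg/h

All 2620×0.244 = 639.28 kg/h of caustic reaches n10, so n10 = 639.28/0.343 = 1863.8 kg/h and vapour = 756.21 kg/h.
The evaporator receives (1−α)·2620 of feed at 0.756 water and removes 0.510 of that water:
0.510×0.756×(1−α)×2620 = 756.21
(1−α) = 756.21/1010.2 = 0.7486;  α = 0.2514.
Bypass flow = 0.2514×2620 = 658.67 kg/h.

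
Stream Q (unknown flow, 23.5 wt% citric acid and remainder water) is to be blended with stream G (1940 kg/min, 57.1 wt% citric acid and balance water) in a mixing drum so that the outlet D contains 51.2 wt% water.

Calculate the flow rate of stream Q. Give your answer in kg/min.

636.4 kg/min

Let Q be the unknown flow. Total out = 1940 + Q.
water balance: 832.26 + 0.765·Q = 0.512·(1940 + Q)
(0.765 − 0.512)·Q = 0.512×1940 − 832.26 = 161.02
Q = 161.02 / 0.253 = 636.44 kg/min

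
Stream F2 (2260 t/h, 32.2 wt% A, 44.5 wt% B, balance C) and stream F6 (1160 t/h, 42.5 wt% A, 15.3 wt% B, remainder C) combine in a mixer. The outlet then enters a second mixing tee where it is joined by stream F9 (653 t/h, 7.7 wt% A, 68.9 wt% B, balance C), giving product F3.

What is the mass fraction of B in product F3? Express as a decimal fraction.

Overall, product flow = 4073 t/h.
B in = 2260×0.445 + 1160×0.153 + 653×0.689 = 1633.1 t/h.
B fraction in F3 = 0.401.

0.401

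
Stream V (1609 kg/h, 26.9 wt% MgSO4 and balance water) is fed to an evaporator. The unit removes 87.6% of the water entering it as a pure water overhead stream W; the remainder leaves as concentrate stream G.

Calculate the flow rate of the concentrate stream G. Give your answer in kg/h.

578.7 kg/h

water entering = 1609×0.731 = 1176.2 kg/h; overhead removed = 0.876×1176.2 = 1030.3 kg/h.
Concentrate = 1609 − 1030.3 = 578.67 kg/h.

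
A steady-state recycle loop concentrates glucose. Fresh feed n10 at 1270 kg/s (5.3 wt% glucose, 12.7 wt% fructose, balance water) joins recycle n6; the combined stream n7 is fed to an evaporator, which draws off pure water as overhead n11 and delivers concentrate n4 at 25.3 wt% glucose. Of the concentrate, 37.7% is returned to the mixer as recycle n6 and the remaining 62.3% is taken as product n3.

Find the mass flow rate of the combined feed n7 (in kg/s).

Overall glucose balance (none leaves overhead): glucose in fresh feed = glucose in product, i.e. 1270×0.053 = (1−0.377)·n4·0.253.
n4 = 67.31/(0.253×0.623) = 427.04 kg/s.
Recycle n6 = 0.377×427.04 = 160.99 kg/s.
Combined feed n7 = 1270 + 160.99 = 1431 kg/s.

1431 kg/s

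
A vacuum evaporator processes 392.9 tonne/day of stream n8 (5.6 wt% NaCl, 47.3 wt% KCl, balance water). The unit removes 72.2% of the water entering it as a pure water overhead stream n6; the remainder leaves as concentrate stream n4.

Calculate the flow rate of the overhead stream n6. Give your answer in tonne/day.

water entering = 392.9×0.471 = 185.06 tonne/day; overhead removed = 0.722×185.06 = 133.61 tonne/day.

133.6 tonne/day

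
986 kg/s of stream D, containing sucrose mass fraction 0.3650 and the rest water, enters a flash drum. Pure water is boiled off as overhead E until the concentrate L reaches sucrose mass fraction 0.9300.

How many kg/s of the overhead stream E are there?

599 kg/s

sucrose is conserved: 986×0.365 = 359.89 kg/s all reports to the concentrate.
Concentrate = 359.89/(target fraction) = 386.98 kg/s.
Overhead = 986 − 386.98 = 599.02 kg/s.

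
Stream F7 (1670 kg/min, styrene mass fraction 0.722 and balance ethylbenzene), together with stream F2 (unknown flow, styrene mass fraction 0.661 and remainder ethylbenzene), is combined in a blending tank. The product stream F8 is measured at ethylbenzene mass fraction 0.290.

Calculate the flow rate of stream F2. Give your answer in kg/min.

409 kg/min

Let F2 be the unknown flow. Total out = 1670 + F2.
ethylbenzene balance: 464.26 + 0.339·F2 = 0.290·(1670 + F2)
(0.339 − 0.290)·F2 = 0.290×1670 − 464.26 = 20.04
F2 = 20.04 / 0.049 = 408.98 kg/min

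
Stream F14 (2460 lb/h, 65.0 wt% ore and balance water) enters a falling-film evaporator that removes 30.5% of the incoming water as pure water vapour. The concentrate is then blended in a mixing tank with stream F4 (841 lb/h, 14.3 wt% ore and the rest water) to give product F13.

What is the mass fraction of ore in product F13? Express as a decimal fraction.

0.566

Vapour removed = 0.305×0.350×2460 = 262.6 lb/h; concentrate = 2197.4 lb/h.
ore reaching the mixer = 1599 (from concentrate) + 841×0.143 = 1719.3 lb/h.
Product flow = 2197.4 + 841 = 3038.4 lb/h; ore fraction = 0.566.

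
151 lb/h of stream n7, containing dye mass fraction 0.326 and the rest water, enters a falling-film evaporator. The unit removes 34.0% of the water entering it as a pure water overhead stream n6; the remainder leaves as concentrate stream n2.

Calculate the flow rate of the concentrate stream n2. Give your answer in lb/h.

116.4 lb/h

water entering = 151×0.674 = 101.77 lb/h; overhead removed = 0.340×101.77 = 34.603 lb/h.
Concentrate = 151 − 34.603 = 116.4 lb/h.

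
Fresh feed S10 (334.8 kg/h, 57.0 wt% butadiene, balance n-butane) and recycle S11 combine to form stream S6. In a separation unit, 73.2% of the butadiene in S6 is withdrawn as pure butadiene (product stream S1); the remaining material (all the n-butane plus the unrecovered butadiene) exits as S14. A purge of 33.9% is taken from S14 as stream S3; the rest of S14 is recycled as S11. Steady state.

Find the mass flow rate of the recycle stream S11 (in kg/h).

321.8 kg/h

n-butane enters only via S10 and leaves only via the purge: 334.8×0.430 = 0.339×(n-butane in S14), and the separation unit passes all n-butane, so n-butane in S6 = n-butane in S14 = 424.67 kg/h.
butadiene in S6: m_A = 334.8×0.570 + (1−0.339)·(1−0.732)·m_A, so m_A = 190.84/0.8229 = 231.92 kg/h.
S14 = (1−0.732)×231.92 + 424.67 = 486.83 kg/h.
Recycle S11 = (1−0.339)×486.83 = 321.79 kg/h.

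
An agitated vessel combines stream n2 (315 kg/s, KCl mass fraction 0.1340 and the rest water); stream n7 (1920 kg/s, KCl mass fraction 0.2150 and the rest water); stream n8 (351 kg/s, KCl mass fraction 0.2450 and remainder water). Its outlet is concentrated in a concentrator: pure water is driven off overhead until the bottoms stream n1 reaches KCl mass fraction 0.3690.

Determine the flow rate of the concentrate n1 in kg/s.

1466 kg/s

KCl entering = 315×0.134 + 1920×0.215 + 351×0.245 = 541 kg/s.
All KCl reports to n1, so n1 = 541/0.369 = 1466.1 kg/s.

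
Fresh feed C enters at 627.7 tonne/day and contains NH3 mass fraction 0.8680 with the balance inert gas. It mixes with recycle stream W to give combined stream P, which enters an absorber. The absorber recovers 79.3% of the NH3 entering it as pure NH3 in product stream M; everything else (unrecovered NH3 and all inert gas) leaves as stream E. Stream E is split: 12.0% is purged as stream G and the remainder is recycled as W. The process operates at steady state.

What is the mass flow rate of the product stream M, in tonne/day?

528.3 tonne/day

NH3 in P: m_A = 627.7×0.868 + (1−0.120)·(1−0.793)·m_A, so m_A = 544.84/0.8178 = 666.2 tonne/day.
Product M = 0.793×666.2 = 528.3 tonne/day.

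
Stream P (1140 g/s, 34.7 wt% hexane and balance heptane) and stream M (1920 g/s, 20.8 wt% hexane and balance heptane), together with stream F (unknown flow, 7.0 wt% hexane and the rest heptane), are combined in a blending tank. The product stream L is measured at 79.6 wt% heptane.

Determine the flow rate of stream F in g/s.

1274 g/s

Let F be the unknown flow. Total out = 3060 + F.
heptane balance: 2265.1 + 0.930·F = 0.796·(3060 + F)
(0.930 − 0.796)·F = 0.796×3060 − 2265.1 = 170.7
F = 170.7 / 0.134 = 1273.9 g/s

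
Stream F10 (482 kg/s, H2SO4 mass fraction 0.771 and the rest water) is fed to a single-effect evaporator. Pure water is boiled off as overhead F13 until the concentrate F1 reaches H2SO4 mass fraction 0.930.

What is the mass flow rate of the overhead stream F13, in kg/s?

H2SO4 is conserved: 482×0.771 = 371.62 kg/s all reports to the concentrate.
Concentrate = 371.62/(target fraction) = 399.59 kg/s.
Overhead = 482 − 399.59 = 82.406 kg/s.

82.41 kg/s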